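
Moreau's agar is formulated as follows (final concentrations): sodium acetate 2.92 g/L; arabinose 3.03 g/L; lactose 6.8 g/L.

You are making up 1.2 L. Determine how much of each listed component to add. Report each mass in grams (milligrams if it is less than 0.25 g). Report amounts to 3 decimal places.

sodium acetate 3.504 g; arabinose 3.636 g; lactose 8.160 g

Scale factor relative to 1 L: 1.2.
sodium acetate: 2.92 g/L × 1.2 L = 3.504 g
arabinose: 3.03 g/L × 1.2 L = 3.636 g
lactose: 6.8 g/L × 1.2 L = 8.160 g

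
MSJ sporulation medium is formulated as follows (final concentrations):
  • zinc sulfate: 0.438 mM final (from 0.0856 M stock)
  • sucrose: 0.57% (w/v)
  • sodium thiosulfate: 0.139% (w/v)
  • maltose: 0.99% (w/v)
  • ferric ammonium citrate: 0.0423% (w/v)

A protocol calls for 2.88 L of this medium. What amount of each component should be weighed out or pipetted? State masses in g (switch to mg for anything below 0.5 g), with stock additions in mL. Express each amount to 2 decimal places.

Scale factor relative to 1 L: 2.88.
zinc sulfate: C1V1 = C2V2 → 0.438 mM × 2880 mL ÷ 85.6 mM = 14.74 mL
sucrose: 0.57 g per 100 mL × 2880 mL ÷ 100 = 16.42 g
sodium thiosulfate: 0.139% w/v = 1.39 g/L → 1.39 × 2.88 L = 4.00 g
maltose: 0.99 g per 100 mL × 2880 mL ÷ 100 = 28.51 g
ferric ammonium citrate: 0.0423 g per 100 mL × 2880 mL ÷ 100 = 1.22 g

zinc sulfate 14.74 mL; sucrose 16.42 g; sodium thiosulfate 4.00 g; maltose 28.51 g; ferric ammonium citrate 1.22 g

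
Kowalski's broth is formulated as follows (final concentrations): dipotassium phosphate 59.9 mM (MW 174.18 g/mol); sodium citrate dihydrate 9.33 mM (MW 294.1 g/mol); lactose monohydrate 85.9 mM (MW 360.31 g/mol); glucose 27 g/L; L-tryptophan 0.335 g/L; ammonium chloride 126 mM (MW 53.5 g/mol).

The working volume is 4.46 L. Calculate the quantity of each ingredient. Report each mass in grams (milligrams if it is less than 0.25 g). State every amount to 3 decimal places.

dipotassium phosphate 46.533 g; sodium citrate dihydrate 12.238 g; lactose monohydrate 138.040 g; glucose 120.420 g; L-tryptophan 1.494 g; ammonium chloride 30.065 g

Scale factor relative to 1 L: 4.46.
dipotassium phosphate: 59.9 mmol/L × 174.18 g/mol × 4.46 L ÷ 1000 = 46.533 g
sodium citrate dihydrate: 9.33 mmol/L × 294.1 g/mol × 4.46 L ÷ 1000 = 12.238 g
lactose monohydrate: 85.9 mmol/L × 360.31 g/mol × 4.46 L ÷ 1000 = 138.040 g
glucose: 27 g/L × 4.46 L = 120.420 g
L-tryptophan: 0.335 g/L × 4.46 L = 1.494 g
ammonium chloride: 126 mmol/L × 53.5 g/mol × 4.46 L ÷ 1000 = 30.065 g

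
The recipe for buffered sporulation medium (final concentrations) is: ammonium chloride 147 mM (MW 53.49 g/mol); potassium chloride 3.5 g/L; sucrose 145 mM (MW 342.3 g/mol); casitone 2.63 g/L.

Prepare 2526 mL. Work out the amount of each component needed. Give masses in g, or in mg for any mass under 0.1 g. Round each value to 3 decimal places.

Target volume = 2526 mL = 2.526 L.
ammonium chloride: 147 mmol/L × 53.49 g/mol × 2.526 L ÷ 1000 = 19.862 g
potassium chloride: 3.5 g/L × 2.526 L = 8.841 g
sucrose: 145 mmol/L × 342.3 g/mol × 2.526 L ÷ 1000 = 125.374 g
casitone: 2.63 g/L × 2.526 L = 6.643 g

ammonium chloride 19.862 g; potassium chloride 8.841 g; sucrose 125.374 g; casitone 6.643 g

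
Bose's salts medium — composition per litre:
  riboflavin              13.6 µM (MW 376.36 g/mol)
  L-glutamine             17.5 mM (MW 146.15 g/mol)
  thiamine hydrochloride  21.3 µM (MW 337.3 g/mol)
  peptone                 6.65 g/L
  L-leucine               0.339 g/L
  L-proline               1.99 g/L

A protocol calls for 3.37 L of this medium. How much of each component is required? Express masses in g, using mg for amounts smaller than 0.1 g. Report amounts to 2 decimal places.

Working volume: 3.37 L.
riboflavin: 13.6 µmol/L × 376.36 g/mol × 3.37 L ÷ 1000 = 17.25 mg
L-glutamine: 17.5 mmol/L × 146.15 g/mol × 3.37 L ÷ 1000 = 8.62 g
thiamine hydrochloride: 21.3 µmol/L × 337.3 g/mol × 3.37 L ÷ 1000 = 24.21 mg
peptone: 6.65 g/L × 3.37 L = 22.41 g
L-leucine: 0.339 g/L × 3.37 L = 1.14 g
L-proline: 1.99 g/L × 3.37 L = 6.71 g

riboflavin 17.25 mg; L-glutamine 8.62 g; thiamine hydrochloride 24.21 mg; peptone 22.41 g; L-leucine 1.14 g; L-proline 6.71 g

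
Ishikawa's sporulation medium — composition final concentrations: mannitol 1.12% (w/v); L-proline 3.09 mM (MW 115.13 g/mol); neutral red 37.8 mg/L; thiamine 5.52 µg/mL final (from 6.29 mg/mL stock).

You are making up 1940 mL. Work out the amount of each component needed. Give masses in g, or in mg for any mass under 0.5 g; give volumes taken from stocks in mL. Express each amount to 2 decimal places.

Target volume = 1940 mL = 1.94 L.
mannitol: 1.12% w/v = 11.2 g/L → 11.2 × 1.94 L = 21.73 g
L-proline: 3.09 mmol/L × 115.13 g/mol × 1.94 L ÷ 1000 = 0.69 g
neutral red: 37.8 mg/L × 1.94 L = 73.33 mg
thiamine: C1V1 = C2V2 → 5.52 µg/mL × 1940 mL ÷ 6290 µg/mL = 1.70 mL

mannitol 21.73 g; L-proline 0.69 g; neutral red 73.33 mg; thiamine 1.70 mL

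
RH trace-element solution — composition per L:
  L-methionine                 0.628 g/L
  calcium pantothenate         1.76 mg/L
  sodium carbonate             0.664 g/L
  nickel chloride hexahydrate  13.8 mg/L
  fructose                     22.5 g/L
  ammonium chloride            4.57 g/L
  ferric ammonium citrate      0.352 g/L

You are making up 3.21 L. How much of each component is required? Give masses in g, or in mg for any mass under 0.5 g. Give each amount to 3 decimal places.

Working volume: 3.21 L.
L-methionine: 0.628 g/L × 3.21 L = 2.016 g
calcium pantothenate: 1.76 mg/L × 3.21 L = 5.650 mg
sodium carbonate: 0.664 g/L × 3.21 L = 2.131 g
nickel chloride hexahydrate: 13.8 mg/L × 3.21 L = 44.298 mg
fructose: 22.5 g/L × 3.21 L = 72.225 g
ammonium chloride: 4.57 g/L × 3.21 L = 14.670 g
ferric ammonium citrate: 0.352 g/L × 3.21 L = 1.130 g

L-methionine 2.016 g; calcium pantothenate 5.650 mg; sodium carbonate 2.131 g; nickel chloride hexahydrate 44.298 mg; fructose 72.225 g; ammonium chloride 14.670 g; ferric ammonium citrate 1.130 g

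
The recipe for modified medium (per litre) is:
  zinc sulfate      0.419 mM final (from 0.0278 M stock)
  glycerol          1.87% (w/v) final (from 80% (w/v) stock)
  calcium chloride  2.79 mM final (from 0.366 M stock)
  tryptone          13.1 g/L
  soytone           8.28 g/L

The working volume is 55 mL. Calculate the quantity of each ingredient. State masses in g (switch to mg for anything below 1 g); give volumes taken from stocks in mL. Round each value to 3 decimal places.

zinc sulfate 0.829 mL; glycerol 1.286 mL; calcium chloride 0.419 mL; tryptone 720.500 mg; soytone 455.400 mg

Scale factor relative to 1 L: 0.055.
zinc sulfate: V = C2·V2/C1 = 0.419 mM × 55 mL ÷ 27.8 mM = 0.829 mL
glycerol: C1V1 = C2V2 → 1.87% ÷ 80% × 55 mL = 1.286 mL
calcium chloride: dilute stock: 2.79 mM × 55 mL ÷ 366 mM = 0.419 mL
tryptone: 13.1 g/L × 0.055 L = 0.7205 g = 720.500 mg
soytone: 8.28 g/L × 0.055 L = 0.4554 g = 455.400 mg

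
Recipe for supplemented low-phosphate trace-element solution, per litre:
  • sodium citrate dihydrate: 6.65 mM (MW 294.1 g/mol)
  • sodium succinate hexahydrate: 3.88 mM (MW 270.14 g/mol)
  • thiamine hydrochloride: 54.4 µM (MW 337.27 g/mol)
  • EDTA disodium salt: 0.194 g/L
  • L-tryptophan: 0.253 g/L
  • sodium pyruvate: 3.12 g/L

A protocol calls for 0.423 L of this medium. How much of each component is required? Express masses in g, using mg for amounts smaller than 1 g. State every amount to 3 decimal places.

sodium citrate dihydrate 827.289 mg; sodium succinate hexahydrate 443.365 mg; thiamine hydrochloride 7.761 mg; EDTA disodium salt 82.062 mg; L-tryptophan 107.019 mg; sodium pyruvate 1.320 g

Working volume: 0.423 L.
sodium citrate dihydrate: 6.65 mmol/L × 294.1 mg/mmol × 0.423 L = 827.289 mg
sodium succinate hexahydrate: 3.88 mmol/L × 270.14 mg/mmol × 0.423 L = 443.365 mg
thiamine hydrochloride: 54.4 µmol/L × 337.27 g/mol × 0.423 L ÷ 1000 = 7.761 mg
EDTA disodium salt: 0.194 g/L × 0.423 L = 0.082062 g = 82.062 mg
L-tryptophan: 0.253 g/L × 0.423 L = 0.107019 g = 107.019 mg
sodium pyruvate: 3.12 g/L × 0.423 L = 1.320 g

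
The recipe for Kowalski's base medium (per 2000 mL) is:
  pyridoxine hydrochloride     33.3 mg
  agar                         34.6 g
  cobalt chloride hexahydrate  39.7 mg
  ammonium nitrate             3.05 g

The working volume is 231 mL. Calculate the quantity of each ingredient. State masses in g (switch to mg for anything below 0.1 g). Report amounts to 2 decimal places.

Ratio of target to recipe volume: 231 / 2000 = 0.1155.
pyridoxine hydrochloride: 33.3 mg × (231 mL / 2000 mL) = 3.85 mg
agar: 34.6 g × (231 mL / 2000 mL) = 4.00 g
cobalt chloride hexahydrate: 39.7 mg × (231 mL / 2000 mL) = 4.59 mg
ammonium nitrate: 3.05 g × (231 mL / 2000 mL) = 0.35 g

pyridoxine hydrochloride 3.85 mg; agar 4.00 g; cobalt chloride hexahydrate 4.59 mg; ammonium nitrate 0.35 g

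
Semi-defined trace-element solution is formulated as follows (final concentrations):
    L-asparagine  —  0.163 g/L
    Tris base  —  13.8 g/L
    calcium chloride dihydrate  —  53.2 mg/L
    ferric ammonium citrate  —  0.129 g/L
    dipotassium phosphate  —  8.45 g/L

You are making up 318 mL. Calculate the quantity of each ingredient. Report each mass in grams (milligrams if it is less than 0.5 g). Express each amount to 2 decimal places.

L-asparagine 51.83 mg; Tris base 4.39 g; calcium chloride dihydrate 16.92 mg; ferric ammonium citrate 41.02 mg; dipotassium phosphate 2.69 g

Scale factor relative to 1 L: 0.318.
L-asparagine: 0.163 g/L × 0.318 L = 0.051834 g = 51.83 mg
Tris base: 13.8 g/L × 0.318 L = 4.39 g
calcium chloride dihydrate: 53.2 mg/L × 0.318 L = 16.92 mg
ferric ammonium citrate: 0.129 g/L × 0.318 L = 0.041022 g = 41.02 mg
dipotassium phosphate: 8.45 g/L × 0.318 L = 2.69 g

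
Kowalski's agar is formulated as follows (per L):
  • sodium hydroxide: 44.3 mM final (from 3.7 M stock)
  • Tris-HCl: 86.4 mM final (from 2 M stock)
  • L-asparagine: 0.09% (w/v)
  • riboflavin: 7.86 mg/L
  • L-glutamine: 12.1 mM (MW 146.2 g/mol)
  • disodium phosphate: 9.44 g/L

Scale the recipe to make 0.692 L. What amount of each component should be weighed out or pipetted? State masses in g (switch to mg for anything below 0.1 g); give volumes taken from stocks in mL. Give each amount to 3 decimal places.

sodium hydroxide 8.285 mL; Tris-HCl 29.894 mL; L-asparagine 0.623 g; riboflavin 5.439 mg; L-glutamine 1.224 g; disodium phosphate 6.532 g

Working volume: 0.692 L.
sodium hydroxide: V = C2·V2/C1 = 44.3 mM × 692 mL ÷ 3700 mM = 8.285 mL
Tris-HCl: dilute stock: 86.4 mM × 692 mL ÷ 2000 mM = 29.894 mL
L-asparagine: 0.09% w/v = 0.9 g/L → 0.9 × 0.692 L = 0.623 g
riboflavin: 7.86 mg/L × 0.692 L = 5.439 mg
L-glutamine: 12.1 mmol/L × 146.2 g/mol × 0.692 L ÷ 1000 = 1.224 g
disodium phosphate: 9.44 g/L × 0.692 L = 6.532 g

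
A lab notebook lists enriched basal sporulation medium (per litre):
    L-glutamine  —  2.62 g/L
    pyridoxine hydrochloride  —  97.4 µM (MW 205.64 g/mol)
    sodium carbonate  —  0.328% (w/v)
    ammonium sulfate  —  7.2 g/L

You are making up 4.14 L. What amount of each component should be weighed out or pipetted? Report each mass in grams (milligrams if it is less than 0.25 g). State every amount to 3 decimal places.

L-glutamine 10.847 g; pyridoxine hydrochloride 82.921 mg; sodium carbonate 13.579 g; ammonium sulfate 29.808 g

Working volume: 4.14 L.
L-glutamine: 2.62 g/L × 4.14 L = 10.847 g
pyridoxine hydrochloride: 97.4 µmol/L × 205.64 g/mol × 4.14 L ÷ 1000 = 82.921 mg
sodium carbonate: 0.328 g per 100 mL × 4140 mL ÷ 100 = 13.579 g
ammonium sulfate: 7.2 g/L × 4.14 L = 29.808 g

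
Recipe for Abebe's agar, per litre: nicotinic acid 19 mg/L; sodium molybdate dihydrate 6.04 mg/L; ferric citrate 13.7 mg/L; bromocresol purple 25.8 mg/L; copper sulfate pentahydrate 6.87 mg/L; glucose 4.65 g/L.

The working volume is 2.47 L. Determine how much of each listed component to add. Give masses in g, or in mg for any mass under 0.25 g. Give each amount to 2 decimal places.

nicotinic acid 46.93 mg; sodium molybdate dihydrate 14.92 mg; ferric citrate 33.84 mg; bromocresol purple 63.73 mg; copper sulfate pentahydrate 16.97 mg; glucose 11.49 g

Working volume: 2.47 L.
nicotinic acid: 19 mg/L × 2.47 L = 46.93 mg
sodium molybdate dihydrate: 6.04 mg/L × 2.47 L = 14.92 mg
ferric citrate: 13.7 mg/L × 2.47 L = 33.84 mg
bromocresol purple: 25.8 mg/L × 2.47 L = 63.73 mg
copper sulfate pentahydrate: 6.87 mg/L × 2.47 L = 16.97 mg
glucose: 4.65 g/L × 2.47 L = 11.49 g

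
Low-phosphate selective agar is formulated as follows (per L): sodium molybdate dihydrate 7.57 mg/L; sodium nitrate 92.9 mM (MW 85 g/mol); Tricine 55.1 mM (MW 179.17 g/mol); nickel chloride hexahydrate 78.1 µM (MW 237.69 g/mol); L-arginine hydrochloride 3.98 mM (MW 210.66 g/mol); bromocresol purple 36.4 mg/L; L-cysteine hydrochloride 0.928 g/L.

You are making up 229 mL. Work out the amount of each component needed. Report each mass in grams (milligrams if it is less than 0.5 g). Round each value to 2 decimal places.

sodium molybdate dihydrate 1.73 mg; sodium nitrate 1.81 g; Tricine 2.26 g; nickel chloride hexahydrate 4.25 mg; L-arginine hydrochloride 192.00 mg; bromocresol purple 8.34 mg; L-cysteine hydrochloride 212.51 mg

Target volume = 229 mL = 0.229 L.
sodium molybdate dihydrate: 7.57 mg/L × 0.229 L = 1.73 mg
sodium nitrate: 92.9 mmol/L × 85 g/mol × 0.229 L ÷ 1000 = 1.81 g
Tricine: 55.1 mmol/L × 179.17 g/mol × 0.229 L ÷ 1000 = 2.26 g
nickel chloride hexahydrate: 78.1 µmol/L × 237.69 g/mol × 0.229 L ÷ 1000 = 4.25 mg
L-arginine hydrochloride: 3.98 mmol/L × 210.66 mg/mmol × 0.229 L = 192.00 mg
bromocresol purple: 36.4 mg/L × 0.229 L = 8.34 mg
L-cysteine hydrochloride: 0.928 g/L × 0.229 L = 0.212512 g = 212.51 mg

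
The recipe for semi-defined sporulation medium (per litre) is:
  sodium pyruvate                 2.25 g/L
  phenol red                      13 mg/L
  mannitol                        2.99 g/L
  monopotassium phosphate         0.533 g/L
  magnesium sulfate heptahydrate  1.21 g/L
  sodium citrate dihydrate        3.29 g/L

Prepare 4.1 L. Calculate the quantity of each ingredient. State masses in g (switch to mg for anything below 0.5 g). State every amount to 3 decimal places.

Working volume: 4.1 L.
sodium pyruvate: 2.25 g/L × 4.1 L = 9.225 g
phenol red: 13 mg/L × 4.1 L = 53.300 mg
mannitol: 2.99 g/L × 4.1 L = 12.259 g
monopotassium phosphate: 0.533 g/L × 4.1 L = 2.185 g
magnesium sulfate heptahydrate: 1.21 g/L × 4.1 L = 4.961 g
sodium citrate dihydrate: 3.29 g/L × 4.1 L = 13.489 g

sodium pyruvate 9.225 g; phenol red 53.300 mg; mannitol 12.259 g; monopotassium phosphate 2.185 g; magnesium sulfate heptahydrate 4.961 g; sodium citrate dihydrate 13.489 g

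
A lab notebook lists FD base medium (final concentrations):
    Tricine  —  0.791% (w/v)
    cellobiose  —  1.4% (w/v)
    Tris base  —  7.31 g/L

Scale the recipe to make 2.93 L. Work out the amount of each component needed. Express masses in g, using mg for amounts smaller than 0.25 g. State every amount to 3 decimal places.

Tricine 23.176 g; cellobiose 41.020 g; Tris base 21.418 g

Working volume: 2.93 L.
Tricine: 0.791% w/v = 7.91 g/L → 7.91 × 2.93 L = 23.176 g
cellobiose: 1.4 g per 100 mL × 2930 mL ÷ 100 = 41.020 g
Tris base: 7.31 g/L × 2.93 L = 21.418 g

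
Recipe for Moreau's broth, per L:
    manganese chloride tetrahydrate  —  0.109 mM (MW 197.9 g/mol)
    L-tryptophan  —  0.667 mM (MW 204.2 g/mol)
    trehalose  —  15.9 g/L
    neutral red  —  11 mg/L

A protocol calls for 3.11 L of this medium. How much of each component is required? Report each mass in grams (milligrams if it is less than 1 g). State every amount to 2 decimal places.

Working volume: 3.11 L.
manganese chloride tetrahydrate: 0.109 mmol/L × 197.9 mg/mmol × 3.11 L = 67.09 mg
L-tryptophan: 0.667 mmol/L × 204.2 mg/mmol × 3.11 L = 423.59 mg
trehalose: 15.9 g/L × 3.11 L = 49.45 g
neutral red: 11 mg/L × 3.11 L = 34.21 mg

manganese chloride tetrahydrate 67.09 mg; L-tryptophan 423.59 mg; trehalose 49.45 g; neutral red 34.21 mg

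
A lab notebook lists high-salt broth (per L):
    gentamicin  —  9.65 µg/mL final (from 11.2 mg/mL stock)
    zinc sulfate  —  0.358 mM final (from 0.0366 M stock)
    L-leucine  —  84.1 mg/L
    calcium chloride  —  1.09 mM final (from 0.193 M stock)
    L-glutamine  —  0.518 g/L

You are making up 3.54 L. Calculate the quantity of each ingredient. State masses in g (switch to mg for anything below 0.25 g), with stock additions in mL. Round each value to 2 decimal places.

Working volume: 3.54 L.
gentamicin: dilute stock: 9.65 µg/mL × 3540 mL ÷ 11200 µg/mL = 3.05 mL
zinc sulfate: dilute stock: 0.358 mM × 3540 mL ÷ 36.6 mM = 34.63 mL
L-leucine: 84.1 mg/L × 3.54 L = 297.714 mg = 0.30 g
calcium chloride: V = C2·V2/C1 = 1.09 mM × 3540 mL ÷ 193 mM = 19.99 mL
L-glutamine: 0.518 g/L × 3.54 L = 1.83 g

gentamicin 3.05 mL; zinc sulfate 34.63 mL; L-leucine 0.30 g; calcium chloride 19.99 mL; L-glutamine 1.83 g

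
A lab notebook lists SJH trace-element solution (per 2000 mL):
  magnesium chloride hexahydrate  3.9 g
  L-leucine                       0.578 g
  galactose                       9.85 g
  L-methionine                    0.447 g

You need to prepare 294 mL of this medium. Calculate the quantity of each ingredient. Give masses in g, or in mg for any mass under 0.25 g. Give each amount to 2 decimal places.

Scale factor = 294 mL / 2000 mL = 0.147.
magnesium chloride hexahydrate: 3.9 g × (294 mL / 2000 mL) = 0.57 g
L-leucine: 0.578 g × (294 mL / 2000 mL) = 0.084966 g = 84.97 mg
galactose: 9.85 g × (294 mL / 2000 mL) = 1.45 g
L-methionine: 0.447 g × (294 mL / 2000 mL) = 0.065709 g = 65.71 mg

magnesium chloride hexahydrate 0.57 g; L-leucine 84.97 mg; galactose 1.45 g; L-methionine 65.71 mg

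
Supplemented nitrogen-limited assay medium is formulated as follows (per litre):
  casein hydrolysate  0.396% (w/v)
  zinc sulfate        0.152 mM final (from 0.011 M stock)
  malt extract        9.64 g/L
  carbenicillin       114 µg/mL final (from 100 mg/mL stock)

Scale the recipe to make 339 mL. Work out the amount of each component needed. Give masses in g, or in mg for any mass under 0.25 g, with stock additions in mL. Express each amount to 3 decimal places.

Target volume = 339 mL = 0.339 L.
casein hydrolysate: 0.396% w/v = 3.96 g/L → 3.96 × 0.339 L = 1.342 g
zinc sulfate: V = C2·V2/C1 = 0.152 mM × 339 mL ÷ 11 mM = 4.684 mL
malt extract: 9.64 g/L × 0.339 L = 3.268 g
carbenicillin: C1V1 = C2V2 → 114 µg/mL × 339 mL ÷ 100000 µg/mL = 0.386 mL

casein hydrolysate 1.342 g; zinc sulfate 4.684 mL; malt extract 3.268 g; carbenicillin 0.386 mL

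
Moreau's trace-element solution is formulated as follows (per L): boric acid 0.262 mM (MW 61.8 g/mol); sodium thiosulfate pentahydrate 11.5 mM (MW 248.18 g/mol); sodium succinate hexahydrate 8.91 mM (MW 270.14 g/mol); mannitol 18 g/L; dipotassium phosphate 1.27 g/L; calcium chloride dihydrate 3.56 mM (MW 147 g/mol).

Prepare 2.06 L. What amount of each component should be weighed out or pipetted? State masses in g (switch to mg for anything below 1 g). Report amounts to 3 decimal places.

Working volume: 2.06 L.
boric acid: 0.262 mmol/L × 61.8 mg/mmol × 2.06 L = 33.355 mg
sodium thiosulfate pentahydrate: 11.5 mmol/L × 248.18 g/mol × 2.06 L ÷ 1000 = 5.879 g
sodium succinate hexahydrate: 8.91 mmol/L × 270.14 g/mol × 2.06 L ÷ 1000 = 4.958 g
mannitol: 18 g/L × 2.06 L = 37.080 g
dipotassium phosphate: 1.27 g/L × 2.06 L = 2.616 g
calcium chloride dihydrate: 3.56 mmol/L × 147 g/mol × 2.06 L ÷ 1000 = 1.078 g

boric acid 33.355 mg; sodium thiosulfate pentahydrate 5.879 g; sodium succinate hexahydrate 4.958 g; mannitol 37.080 g; dipotassium phosphate 2.616 g; calcium chloride dihydrate 1.078 g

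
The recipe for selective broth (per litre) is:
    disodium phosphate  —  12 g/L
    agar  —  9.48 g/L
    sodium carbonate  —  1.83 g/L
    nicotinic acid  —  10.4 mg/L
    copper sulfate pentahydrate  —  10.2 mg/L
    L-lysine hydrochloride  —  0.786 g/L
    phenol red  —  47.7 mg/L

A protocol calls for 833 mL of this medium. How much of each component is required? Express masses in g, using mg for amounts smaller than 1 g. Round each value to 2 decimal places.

disodium phosphate 10.00 g; agar 7.90 g; sodium carbonate 1.52 g; nicotinic acid 8.66 mg; copper sulfate pentahydrate 8.50 mg; L-lysine hydrochloride 654.74 mg; phenol red 39.73 mg

Working volume: 833 mL = 0.833 L.
disodium phosphate: 12 g/L × 0.833 L = 10.00 g
agar: 9.48 g/L × 0.833 L = 7.90 g
sodium carbonate: 1.83 g/L × 0.833 L = 1.52 g
nicotinic acid: 10.4 mg/L × 0.833 L = 8.66 mg
copper sulfate pentahydrate: 10.2 mg/L × 0.833 L = 8.50 mg
L-lysine hydrochloride: 0.786 g/L × 0.833 L = 0.654738 g = 654.74 mg
phenol red: 47.7 mg/L × 0.833 L = 39.73 mg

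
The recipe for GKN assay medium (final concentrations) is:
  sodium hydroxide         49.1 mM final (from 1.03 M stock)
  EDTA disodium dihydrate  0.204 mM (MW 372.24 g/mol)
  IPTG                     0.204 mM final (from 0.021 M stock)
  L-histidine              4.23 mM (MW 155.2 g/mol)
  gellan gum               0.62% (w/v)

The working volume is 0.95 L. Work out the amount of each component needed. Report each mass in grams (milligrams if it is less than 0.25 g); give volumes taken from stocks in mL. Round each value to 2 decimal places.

sodium hydroxide 45.29 mL; EDTA disodium dihydrate 72.14 mg; IPTG 9.23 mL; L-histidine 0.62 g; gellan gum 5.89 g

Working volume: 0.95 L.
sodium hydroxide: C1V1 = C2V2 → 49.1 mM × 950 mL ÷ 1030 mM = 45.29 mL
EDTA disodium dihydrate: 0.204 mmol/L × 372.24 mg/mmol × 0.95 L = 72.14 mg
IPTG: dilute stock: 0.204 mM × 950 mL ÷ 21 mM = 9.23 mL
L-histidine: 4.23 mmol/L × 155.2 g/mol × 0.95 L ÷ 1000 = 0.62 g
gellan gum: 0.62% w/v = 6.2 g/L → 6.2 × 0.95 L = 5.89 g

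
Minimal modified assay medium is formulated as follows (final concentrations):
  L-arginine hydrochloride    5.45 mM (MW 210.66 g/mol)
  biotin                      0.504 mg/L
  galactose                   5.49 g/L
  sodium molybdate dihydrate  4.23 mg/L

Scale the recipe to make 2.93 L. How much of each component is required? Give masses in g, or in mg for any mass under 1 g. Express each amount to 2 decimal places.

Scale factor relative to 1 L: 2.93.
L-arginine hydrochloride: 5.45 mmol/L × 210.66 g/mol × 2.93 L ÷ 1000 = 3.36 g
biotin: 0.504 mg/L × 2.93 L = 1.48 mg
galactose: 5.49 g/L × 2.93 L = 16.09 g
sodium molybdate dihydrate: 4.23 mg/L × 2.93 L = 12.39 mg

L-arginine hydrochloride 3.36 g; biotin 1.48 mg; galactose 16.09 g; sodium molybdate dihydrate 12.39 mg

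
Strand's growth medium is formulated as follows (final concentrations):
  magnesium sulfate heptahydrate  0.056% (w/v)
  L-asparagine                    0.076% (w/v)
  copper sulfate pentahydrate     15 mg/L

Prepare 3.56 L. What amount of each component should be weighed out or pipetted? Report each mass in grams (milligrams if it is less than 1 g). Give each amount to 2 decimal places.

magnesium sulfate heptahydrate 1.99 g; L-asparagine 2.71 g; copper sulfate pentahydrate 53.40 mg

Working volume: 3.56 L.
magnesium sulfate heptahydrate: 0.056% w/v = 0.56 g/L → 0.56 × 3.56 L = 1.99 g
L-asparagine: 0.076% w/v = 0.76 g/L → 0.76 × 3.56 L = 2.71 g
copper sulfate pentahydrate: 15 mg/L × 3.56 L = 53.40 mg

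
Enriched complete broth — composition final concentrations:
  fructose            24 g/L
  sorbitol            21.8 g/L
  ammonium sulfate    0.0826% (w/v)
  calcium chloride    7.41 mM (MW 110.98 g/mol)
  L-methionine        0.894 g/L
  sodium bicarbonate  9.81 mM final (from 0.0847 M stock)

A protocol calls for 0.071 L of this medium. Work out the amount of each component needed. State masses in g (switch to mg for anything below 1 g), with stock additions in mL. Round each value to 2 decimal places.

Working volume: 0.071 L.
fructose: 24 g/L × 0.071 L = 1.70 g
sorbitol: 21.8 g/L × 0.071 L = 1.55 g
ammonium sulfate: 0.0826% w/v = 0.826 g/L → 0.826 × 0.071 L = 0.058646 g = 58.65 mg
calcium chloride: 7.41 mmol/L × 110.98 mg/mmol × 0.071 L = 58.39 mg
L-methionine: 0.894 g/L × 0.071 L = 0.063474 g = 63.47 mg
sodium bicarbonate: dilute stock: 9.81 mM × 71 mL ÷ 84.7 mM = 8.22 mL

fructose 1.70 g; sorbitol 1.55 g; ammonium sulfate 58.65 mg; calcium chloride 58.39 mg; L-methionine 63.47 mg; sodium bicarbonate 8.22 mL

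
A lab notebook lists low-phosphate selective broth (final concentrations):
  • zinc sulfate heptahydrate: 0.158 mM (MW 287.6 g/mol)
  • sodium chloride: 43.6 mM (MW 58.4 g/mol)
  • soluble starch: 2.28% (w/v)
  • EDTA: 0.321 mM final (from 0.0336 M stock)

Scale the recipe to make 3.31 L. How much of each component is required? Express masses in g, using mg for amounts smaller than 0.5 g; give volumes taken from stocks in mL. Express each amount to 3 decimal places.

Working volume: 3.31 L.
zinc sulfate heptahydrate: 0.158 mmol/L × 287.6 mg/mmol × 3.31 L = 150.409 mg
sodium chloride: 43.6 mmol/L × 58.4 g/mol × 3.31 L ÷ 1000 = 8.428 g
soluble starch: 2.28% w/v = 22.8 g/L → 22.8 × 3.31 L = 75.468 g
EDTA: dilute stock: 0.321 mM × 3310 mL ÷ 33.6 mM = 31.622 mL

zinc sulfate heptahydrate 150.409 mg; sodium chloride 8.428 g; soluble starch 75.468 g; EDTA 31.622 mL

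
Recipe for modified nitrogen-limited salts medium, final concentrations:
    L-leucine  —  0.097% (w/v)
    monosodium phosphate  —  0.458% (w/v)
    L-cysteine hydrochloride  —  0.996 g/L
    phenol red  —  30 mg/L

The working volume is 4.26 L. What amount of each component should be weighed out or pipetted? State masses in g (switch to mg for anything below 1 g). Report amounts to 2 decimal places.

Working volume: 4.26 L.
L-leucine: 0.097 g per 100 mL × 4260 mL ÷ 100 = 4.13 g
monosodium phosphate: 0.458 g per 100 mL × 4260 mL ÷ 100 = 19.51 g
L-cysteine hydrochloride: 0.996 g/L × 4.26 L = 4.24 g
phenol red: 30 mg/L × 4.26 L = 127.80 mg

L-leucine 4.13 g; monosodium phosphate 19.51 g; L-cysteine hydrochloride 4.24 g; phenol red 127.80 mg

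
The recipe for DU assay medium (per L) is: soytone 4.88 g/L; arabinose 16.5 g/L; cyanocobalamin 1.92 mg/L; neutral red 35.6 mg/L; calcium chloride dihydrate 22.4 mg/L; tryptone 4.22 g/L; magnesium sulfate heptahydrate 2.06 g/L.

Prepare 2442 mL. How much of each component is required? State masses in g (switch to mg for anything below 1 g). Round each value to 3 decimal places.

soytone 11.917 g; arabinose 40.293 g; cyanocobalamin 4.689 mg; neutral red 86.935 mg; calcium chloride dihydrate 54.701 mg; tryptone 10.305 g; magnesium sulfate heptahydrate 5.031 g

Target volume = 2442 mL = 2.442 L.
soytone: 4.88 g/L × 2.442 L = 11.917 g
arabinose: 16.5 g/L × 2.442 L = 40.293 g
cyanocobalamin: 1.92 mg/L × 2.442 L = 4.689 mg
neutral red: 35.6 mg/L × 2.442 L = 86.935 mg
calcium chloride dihydrate: 22.4 mg/L × 2.442 L = 54.701 mg
tryptone: 4.22 g/L × 2.442 L = 10.305 g
magnesium sulfate heptahydrate: 2.06 g/L × 2.442 L = 5.031 g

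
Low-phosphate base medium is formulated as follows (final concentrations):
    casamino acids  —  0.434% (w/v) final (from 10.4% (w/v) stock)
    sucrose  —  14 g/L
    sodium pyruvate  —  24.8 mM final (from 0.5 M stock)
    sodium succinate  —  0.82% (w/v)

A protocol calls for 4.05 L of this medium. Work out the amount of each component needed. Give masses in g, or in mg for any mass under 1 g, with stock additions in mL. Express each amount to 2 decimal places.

Working volume: 4.05 L.
casamino acids: C1V1 = C2V2 → 0.434% ÷ 10.4% × 4050 mL = 169.01 mL
sucrose: 14 g/L × 4.05 L = 56.70 g
sodium pyruvate: V = C2·V2/C1 = 24.8 mM × 4050 mL ÷ 500 mM = 200.88 mL
sodium succinate: 0.82% w/v = 8.2 g/L → 8.2 × 4.05 L = 33.21 g

casamino acids 169.01 mL; sucrose 56.70 g; sodium pyruvate 200.88 mL; sodium succinate 33.21 g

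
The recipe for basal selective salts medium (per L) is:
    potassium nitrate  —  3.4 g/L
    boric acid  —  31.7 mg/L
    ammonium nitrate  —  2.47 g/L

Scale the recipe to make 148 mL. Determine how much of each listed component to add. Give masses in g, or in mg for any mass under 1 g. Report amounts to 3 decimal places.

Target volume = 148 mL = 0.148 L.
potassium nitrate: 3.4 g/L × 0.148 L = 0.5032 g = 503.200 mg
boric acid: 31.7 mg/L × 0.148 L = 4.692 mg
ammonium nitrate: 2.47 g/L × 0.148 L = 0.36556 g = 365.560 mg

potassium nitrate 503.200 mg; boric acid 4.692 mg; ammonium nitrate 365.560 mg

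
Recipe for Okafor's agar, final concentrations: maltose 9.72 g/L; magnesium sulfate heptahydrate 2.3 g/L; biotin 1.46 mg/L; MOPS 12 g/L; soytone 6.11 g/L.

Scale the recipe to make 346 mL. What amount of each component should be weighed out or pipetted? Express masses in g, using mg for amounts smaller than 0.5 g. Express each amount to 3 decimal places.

Working volume: 346 mL = 0.346 L.
maltose: 9.72 g/L × 0.346 L = 3.363 g
magnesium sulfate heptahydrate: 2.3 g/L × 0.346 L = 0.796 g
biotin: 1.46 mg/L × 0.346 L = 0.505 mg
MOPS: 12 g/L × 0.346 L = 4.152 g
soytone: 6.11 g/L × 0.346 L = 2.114 g

maltose 3.363 g; magnesium sulfate heptahydrate 0.796 g; biotin 0.505 mg; MOPS 4.152 g; soytone 2.114 g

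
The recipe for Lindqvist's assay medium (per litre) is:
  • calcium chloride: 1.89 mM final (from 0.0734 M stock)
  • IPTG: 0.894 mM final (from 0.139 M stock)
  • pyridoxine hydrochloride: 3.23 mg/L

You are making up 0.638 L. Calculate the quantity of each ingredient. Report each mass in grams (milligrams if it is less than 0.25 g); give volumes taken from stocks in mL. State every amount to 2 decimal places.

Scale factor relative to 1 L: 0.638.
calcium chloride: dilute stock: 1.89 mM × 638 mL ÷ 73.4 mM = 16.43 mL
IPTG: C1V1 = C2V2 → 0.894 mM × 638 mL ÷ 139 mM = 4.10 mL
pyridoxine hydrochloride: 3.23 mg/L × 0.638 L = 2.06 mg

calcium chloride 16.43 mL; IPTG 4.10 mL; pyridoxine hydrochloride 2.06 mg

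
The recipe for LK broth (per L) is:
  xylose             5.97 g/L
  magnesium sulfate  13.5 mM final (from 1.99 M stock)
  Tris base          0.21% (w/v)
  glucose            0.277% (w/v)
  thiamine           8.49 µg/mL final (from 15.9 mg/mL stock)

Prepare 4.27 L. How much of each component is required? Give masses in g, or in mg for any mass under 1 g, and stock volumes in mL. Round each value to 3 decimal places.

xylose 25.492 g; magnesium sulfate 28.967 mL; Tris base 8.967 g; glucose 11.828 g; thiamine 2.280 mL

Scale factor relative to 1 L: 4.27.
xylose: 5.97 g/L × 4.27 L = 25.492 g
magnesium sulfate: dilute stock: 13.5 mM × 4270 mL ÷ 1990 mM = 28.967 mL
Tris base: 0.21 g per 100 mL × 4270 mL ÷ 100 = 8.967 g
glucose: 0.277% w/v = 2.77 g/L → 2.77 × 4.27 L = 11.828 g
thiamine: V = C2·V2/C1 = 8.49 µg/mL × 4270 mL ÷ 15900 µg/mL = 2.280 mL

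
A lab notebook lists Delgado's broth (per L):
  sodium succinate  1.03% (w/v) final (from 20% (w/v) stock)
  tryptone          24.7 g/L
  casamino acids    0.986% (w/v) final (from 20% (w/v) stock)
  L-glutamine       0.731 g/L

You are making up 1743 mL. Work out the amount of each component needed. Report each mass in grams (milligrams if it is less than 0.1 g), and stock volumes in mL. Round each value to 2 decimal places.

sodium succinate 89.76 mL; tryptone 43.05 g; casamino acids 85.93 mL; L-glutamine 1.27 g

Working volume: 1743 mL = 1.743 L.
sodium succinate: dilute stock: 1.03% ÷ 20% × 1743 mL = 89.76 mL
tryptone: 24.7 g/L × 1.743 L = 43.05 g
casamino acids: dilute stock: 0.986% ÷ 20% × 1743 mL = 85.93 mL
L-glutamine: 0.731 g/L × 1.743 L = 1.27 g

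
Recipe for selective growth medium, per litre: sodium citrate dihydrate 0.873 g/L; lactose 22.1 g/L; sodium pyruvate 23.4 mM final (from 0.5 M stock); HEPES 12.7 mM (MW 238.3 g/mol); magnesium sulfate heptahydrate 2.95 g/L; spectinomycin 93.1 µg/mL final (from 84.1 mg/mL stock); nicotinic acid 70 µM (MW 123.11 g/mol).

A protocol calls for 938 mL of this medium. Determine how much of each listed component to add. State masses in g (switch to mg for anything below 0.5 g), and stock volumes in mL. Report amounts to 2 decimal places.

sodium citrate dihydrate 0.82 g; lactose 20.73 g; sodium pyruvate 43.90 mL; HEPES 2.84 g; magnesium sulfate heptahydrate 2.77 g; spectinomycin 1.04 mL; nicotinic acid 8.08 mg

Working volume: 938 mL = 0.938 L.
sodium citrate dihydrate: 0.873 g/L × 0.938 L = 0.82 g
lactose: 22.1 g/L × 0.938 L = 20.73 g
sodium pyruvate: V = C2·V2/C1 = 23.4 mM × 938 mL ÷ 500 mM = 43.90 mL
HEPES: 12.7 mmol/L × 238.3 g/mol × 0.938 L ÷ 1000 = 2.84 g
magnesium sulfate heptahydrate: 2.95 g/L × 0.938 L = 2.77 g
spectinomycin: dilute stock: 93.1 µg/mL × 938 mL ÷ 84100 µg/mL = 1.04 mL
nicotinic acid: 70 µmol/L × 123.11 g/mol × 0.938 L ÷ 1000 = 8.08 mg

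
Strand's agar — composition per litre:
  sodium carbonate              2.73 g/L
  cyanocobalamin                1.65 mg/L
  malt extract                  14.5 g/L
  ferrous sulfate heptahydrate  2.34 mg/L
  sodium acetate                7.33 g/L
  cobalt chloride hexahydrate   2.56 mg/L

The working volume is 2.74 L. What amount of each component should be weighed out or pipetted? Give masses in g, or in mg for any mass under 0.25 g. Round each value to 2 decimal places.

Working volume: 2.74 L.
sodium carbonate: 2.73 g/L × 2.74 L = 7.48 g
cyanocobalamin: 1.65 mg/L × 2.74 L = 4.52 mg
malt extract: 14.5 g/L × 2.74 L = 39.73 g
ferrous sulfate heptahydrate: 2.34 mg/L × 2.74 L = 6.41 mg
sodium acetate: 7.33 g/L × 2.74 L = 20.08 g
cobalt chloride hexahydrate: 2.56 mg/L × 2.74 L = 7.01 mg

sodium carbonate 7.48 g; cyanocobalamin 4.52 mg; malt extract 39.73 g; ferrous sulfate heptahydrate 6.41 mg; sodium acetate 20.08 g; cobalt chloride hexahydrate 7.01 mg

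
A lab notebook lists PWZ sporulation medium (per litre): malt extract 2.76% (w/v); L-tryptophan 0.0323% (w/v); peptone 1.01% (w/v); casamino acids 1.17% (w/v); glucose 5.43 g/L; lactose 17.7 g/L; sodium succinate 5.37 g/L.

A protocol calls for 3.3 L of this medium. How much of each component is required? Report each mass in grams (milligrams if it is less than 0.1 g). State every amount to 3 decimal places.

malt extract 91.080 g; L-tryptophan 1.066 g; peptone 33.330 g; casamino acids 38.610 g; glucose 17.919 g; lactose 58.410 g; sodium succinate 17.721 g

Scale factor relative to 1 L: 3.3.
malt extract: 2.76% w/v = 27.6 g/L → 27.6 × 3.3 L = 91.080 g
L-tryptophan: 0.0323% w/v = 0.323 g/L → 0.323 × 3.3 L = 1.066 g
peptone: 1.01% w/v = 10.1 g/L → 10.1 × 3.3 L = 33.330 g
casamino acids: 1.17% w/v = 11.7 g/L → 11.7 × 3.3 L = 38.610 g
glucose: 5.43 g/L × 3.3 L = 17.919 g
lactose: 17.7 g/L × 3.3 L = 58.410 g
sodium succinate: 5.37 g/L × 3.3 L = 17.721 g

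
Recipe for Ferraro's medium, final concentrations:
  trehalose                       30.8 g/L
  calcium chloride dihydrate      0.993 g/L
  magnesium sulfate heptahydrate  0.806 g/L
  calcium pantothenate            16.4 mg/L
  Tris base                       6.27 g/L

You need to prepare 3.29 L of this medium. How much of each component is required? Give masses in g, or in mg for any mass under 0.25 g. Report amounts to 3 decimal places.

trehalose 101.332 g; calcium chloride dihydrate 3.267 g; magnesium sulfate heptahydrate 2.652 g; calcium pantothenate 53.956 mg; Tris base 20.628 g

Scale factor relative to 1 L: 3.29.
trehalose: 30.8 g/L × 3.29 L = 101.332 g
calcium chloride dihydrate: 0.993 g/L × 3.29 L = 3.267 g
magnesium sulfate heptahydrate: 0.806 g/L × 3.29 L = 2.652 g
calcium pantothenate: 16.4 mg/L × 3.29 L = 53.956 mg
Tris base: 6.27 g/L × 3.29 L = 20.628 g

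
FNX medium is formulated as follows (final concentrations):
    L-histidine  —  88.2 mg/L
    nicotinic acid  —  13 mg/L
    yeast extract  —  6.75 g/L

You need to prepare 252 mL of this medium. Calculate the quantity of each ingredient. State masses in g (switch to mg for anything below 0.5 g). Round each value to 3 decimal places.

Scale factor relative to 1 L: 0.252.
L-histidine: 88.2 mg/L × 0.252 L = 22.226 mg
nicotinic acid: 13 mg/L × 0.252 L = 3.276 mg
yeast extract: 6.75 g/L × 0.252 L = 1.701 g

L-histidine 22.226 mg; nicotinic acid 3.276 mg; yeast extract 1.701 g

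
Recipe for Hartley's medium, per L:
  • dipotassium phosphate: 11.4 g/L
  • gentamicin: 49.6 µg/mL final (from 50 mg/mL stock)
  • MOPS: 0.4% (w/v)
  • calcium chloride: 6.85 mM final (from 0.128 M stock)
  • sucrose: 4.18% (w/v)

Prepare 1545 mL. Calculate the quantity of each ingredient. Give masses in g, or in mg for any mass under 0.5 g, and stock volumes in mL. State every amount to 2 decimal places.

dipotassium phosphate 17.61 g; gentamicin 1.53 mL; MOPS 6.18 g; calcium chloride 82.68 mL; sucrose 64.58 g

Working volume: 1545 mL = 1.545 L.
dipotassium phosphate: 11.4 g/L × 1.545 L = 17.61 g
gentamicin: C1V1 = C2V2 → 49.6 µg/mL × 1545 mL ÷ 50000 µg/mL = 1.53 mL
MOPS: 0.4% w/v = 4 g/L → 4 × 1.545 L = 6.18 g
calcium chloride: V = C2·V2/C1 = 6.85 mM × 1545 mL ÷ 128 mM = 82.68 mL
sucrose: 4.18% w/v = 41.8 g/L → 41.8 × 1.545 L = 64.58 g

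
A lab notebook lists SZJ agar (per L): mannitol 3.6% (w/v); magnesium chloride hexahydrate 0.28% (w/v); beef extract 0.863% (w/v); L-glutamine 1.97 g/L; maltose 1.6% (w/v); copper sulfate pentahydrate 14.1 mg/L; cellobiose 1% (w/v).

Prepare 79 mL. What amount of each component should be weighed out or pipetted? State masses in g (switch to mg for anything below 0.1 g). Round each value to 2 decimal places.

Scale factor relative to 1 L: 0.079.
mannitol: 3.6 g per 100 mL × 79 mL ÷ 100 = 2.84 g
magnesium chloride hexahydrate: 0.28% w/v = 2.8 g/L → 2.8 × 0.079 L = 0.22 g
beef extract: 0.863% w/v = 8.63 g/L → 8.63 × 0.079 L = 0.68 g
L-glutamine: 1.97 g/L × 0.079 L = 0.16 g
maltose: 1.6% w/v = 16 g/L → 16 × 0.079 L = 1.26 g
copper sulfate pentahydrate: 14.1 mg/L × 0.079 L = 1.11 mg
cellobiose: 1% w/v = 10 g/L → 10 × 0.079 L = 0.79 g

mannitol 2.84 g; magnesium chloride hexahydrate 0.22 g; beef extract 0.68 g; L-glutamine 0.16 g; maltose 1.26 g; copper sulfate pentahydrate 1.11 mg; cellobiose 0.79 g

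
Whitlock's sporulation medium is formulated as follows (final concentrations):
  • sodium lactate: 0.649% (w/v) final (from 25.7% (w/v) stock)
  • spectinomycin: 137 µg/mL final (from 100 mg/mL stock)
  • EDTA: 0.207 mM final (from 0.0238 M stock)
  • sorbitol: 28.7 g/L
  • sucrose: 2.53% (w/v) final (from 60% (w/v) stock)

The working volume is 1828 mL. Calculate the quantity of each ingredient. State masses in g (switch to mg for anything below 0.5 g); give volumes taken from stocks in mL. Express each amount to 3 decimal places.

sodium lactate 46.162 mL; spectinomycin 2.504 mL; EDTA 15.899 mL; sorbitol 52.464 g; sucrose 77.081 mL

Target volume = 1828 mL = 1.828 L.
sodium lactate: dilute stock: 0.649% ÷ 25.7% × 1828 mL = 46.162 mL
spectinomycin: V = C2·V2/C1 = 137 µg/mL × 1828 mL ÷ 100000 µg/mL = 2.504 mL
EDTA: C1V1 = C2V2 → 0.207 mM × 1828 mL ÷ 23.8 mM = 15.899 mL
sorbitol: 28.7 g/L × 1.828 L = 52.464 g
sucrose: V = C2·V2/C1 = 2.53% ÷ 60% × 1828 mL = 77.081 mL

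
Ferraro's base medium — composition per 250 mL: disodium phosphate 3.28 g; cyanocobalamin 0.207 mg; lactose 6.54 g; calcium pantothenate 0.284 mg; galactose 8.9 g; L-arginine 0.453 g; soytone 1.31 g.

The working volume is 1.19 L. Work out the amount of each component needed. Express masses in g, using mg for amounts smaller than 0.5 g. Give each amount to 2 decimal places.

disodium phosphate 15.61 g; cyanocobalamin 0.99 mg; lactose 31.13 g; calcium pantothenate 1.35 mg; galactose 42.36 g; L-arginine 2.16 g; soytone 6.24 g

Scale factor = 1190 mL / 250 mL = 4.76.
disodium phosphate: 3.28 g × (1190 mL / 250 mL) = 15.61 g
cyanocobalamin: 0.207 mg × (1190 mL / 250 mL) = 0.99 mg
lactose: 6.54 g × (1190 mL / 250 mL) = 31.13 g
calcium pantothenate: 0.284 mg × (1190 mL / 250 mL) = 1.35 mg
galactose: 8.9 g × (1190 mL / 250 mL) = 42.36 g
L-arginine: 0.453 g × (1190 mL / 250 mL) = 2.16 g
soytone: 1.31 g × (1190 mL / 250 mL) = 6.24 g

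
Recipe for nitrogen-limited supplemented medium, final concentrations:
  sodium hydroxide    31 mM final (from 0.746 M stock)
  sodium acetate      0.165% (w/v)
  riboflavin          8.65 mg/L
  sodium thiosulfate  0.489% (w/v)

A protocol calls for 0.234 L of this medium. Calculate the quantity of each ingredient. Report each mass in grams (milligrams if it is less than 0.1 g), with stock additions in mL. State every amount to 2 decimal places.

Scale factor relative to 1 L: 0.234.
sodium hydroxide: V = C2·V2/C1 = 31 mM × 234 mL ÷ 746 mM = 9.72 mL
sodium acetate: 0.165% w/v = 1.65 g/L → 1.65 × 0.234 L = 0.39 g
riboflavin: 8.65 mg/L × 0.234 L = 2.02 mg
sodium thiosulfate: 0.489% w/v = 4.89 g/L → 4.89 × 0.234 L = 1.14 g

sodium hydroxide 9.72 mL; sodium acetate 0.39 g; riboflavin 2.02 mg; sodium thiosulfate 1.14 g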